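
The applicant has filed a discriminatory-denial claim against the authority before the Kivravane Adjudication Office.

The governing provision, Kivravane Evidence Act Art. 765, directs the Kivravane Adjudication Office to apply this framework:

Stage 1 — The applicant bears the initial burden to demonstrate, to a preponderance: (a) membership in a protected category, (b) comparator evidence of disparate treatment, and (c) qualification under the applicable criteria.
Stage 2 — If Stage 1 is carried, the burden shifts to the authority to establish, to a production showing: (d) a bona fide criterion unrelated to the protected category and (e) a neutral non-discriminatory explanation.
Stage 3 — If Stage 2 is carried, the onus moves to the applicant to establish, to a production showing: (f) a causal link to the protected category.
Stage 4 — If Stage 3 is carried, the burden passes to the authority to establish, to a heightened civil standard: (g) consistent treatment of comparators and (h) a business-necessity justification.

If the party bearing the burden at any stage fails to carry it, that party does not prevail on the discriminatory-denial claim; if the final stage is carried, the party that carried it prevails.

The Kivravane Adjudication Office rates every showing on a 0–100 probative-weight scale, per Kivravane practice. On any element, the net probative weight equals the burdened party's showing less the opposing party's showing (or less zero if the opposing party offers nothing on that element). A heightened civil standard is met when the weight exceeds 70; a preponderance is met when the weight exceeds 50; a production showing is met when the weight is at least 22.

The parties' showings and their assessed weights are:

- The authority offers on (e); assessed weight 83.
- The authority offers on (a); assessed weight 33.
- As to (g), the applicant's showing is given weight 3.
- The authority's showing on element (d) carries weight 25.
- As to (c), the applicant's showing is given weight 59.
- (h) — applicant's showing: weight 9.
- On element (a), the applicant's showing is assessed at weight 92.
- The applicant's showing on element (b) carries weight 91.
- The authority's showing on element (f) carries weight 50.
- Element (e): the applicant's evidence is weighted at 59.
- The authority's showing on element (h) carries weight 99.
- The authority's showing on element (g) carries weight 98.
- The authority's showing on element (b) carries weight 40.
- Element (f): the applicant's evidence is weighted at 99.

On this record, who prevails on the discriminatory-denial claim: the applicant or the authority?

At Stage 1 the applicant must meet a preponderance (weight exceeds 50): on (a) the weight is 92 less the opposing 33 gives net 59, > 50, so (a) meets the standard; on (b) the weight is 91 less the opposing 40 gives net 51, > 50, so (b) meets the standard; on (c) the weight is 59, > 50, so (c) meets the standard.
  The applicant carries Stage 1; the authority now bears the burden.
At Stage 2 the authority must meet a production showing (weight is at least 22): on (d) the weight is 25, which does reach 22, so (d) meets the standard; on (e) the weight is 83 less the opposing 59 gives net 24, ≥ 22, so (e) meets the standard.
  All elements met. The burden passes to the applicant.
At Stage 3 the applicant must meet a production showing (weight is at least 22): on (f) the weight is 99 less the opposing 50 gives net 49, which does reach 22, so (f) meets the standard.
  Stage 3 carried; the burden shifts to the authority.
At Stage 4 the authority must meet a heightened civil standard (weight exceeds 70): on (g) the weight is 98 less the opposing 3 gives net 95, which does exceed 70, so (g) meets the standard; on (h) the weight is 99 less the opposing 9 gives net 90, which does exceed 70, so (h) meets the standard.
  The authority carries the last stage.
Every stage carried; the authority prevails.

authority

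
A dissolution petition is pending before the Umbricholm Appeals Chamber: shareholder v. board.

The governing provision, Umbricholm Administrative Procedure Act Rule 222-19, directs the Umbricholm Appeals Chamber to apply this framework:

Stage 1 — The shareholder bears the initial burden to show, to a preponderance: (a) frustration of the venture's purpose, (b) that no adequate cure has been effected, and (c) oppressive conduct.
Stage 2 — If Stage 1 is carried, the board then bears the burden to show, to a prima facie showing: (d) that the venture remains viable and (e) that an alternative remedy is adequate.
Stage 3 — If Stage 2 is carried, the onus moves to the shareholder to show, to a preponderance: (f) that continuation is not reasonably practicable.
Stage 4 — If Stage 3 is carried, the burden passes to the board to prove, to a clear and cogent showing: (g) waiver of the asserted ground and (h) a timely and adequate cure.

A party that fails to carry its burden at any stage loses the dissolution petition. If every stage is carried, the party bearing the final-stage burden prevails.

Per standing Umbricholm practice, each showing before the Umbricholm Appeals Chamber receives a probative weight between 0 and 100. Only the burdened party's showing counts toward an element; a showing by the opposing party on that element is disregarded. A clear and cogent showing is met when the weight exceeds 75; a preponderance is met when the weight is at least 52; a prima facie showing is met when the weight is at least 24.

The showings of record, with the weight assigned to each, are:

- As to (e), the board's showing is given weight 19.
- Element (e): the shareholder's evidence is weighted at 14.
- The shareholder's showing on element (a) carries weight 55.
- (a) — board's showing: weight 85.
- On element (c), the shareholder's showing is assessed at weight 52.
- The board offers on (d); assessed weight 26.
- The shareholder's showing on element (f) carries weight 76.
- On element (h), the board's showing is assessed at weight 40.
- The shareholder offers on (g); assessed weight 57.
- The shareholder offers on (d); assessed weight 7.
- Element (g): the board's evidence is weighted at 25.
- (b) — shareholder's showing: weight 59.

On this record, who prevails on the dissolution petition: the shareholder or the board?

Stage 1 (shareholder, a preponderance, weight is at least 52): (a) 55 (board's 85 disregarded) ≥ 52 — meets; (b) 59 ≥ 52 — meets; (c) 52 ≥ 52 — meets.
  The shareholder carries Stage 1; the board now bears the burden.
Stage 2 (board, a prima facie showing, weight is at least 24): (d) 26 (shareholder's 7 disregarded) ≥ 24 — meets; (e) 19 (shareholder's 14 disregarded) < 24 — fails.
  Stage 2 not carried; the board fails its burden.
The analysis ends at Stage 2; the shareholder prevails.

shareholder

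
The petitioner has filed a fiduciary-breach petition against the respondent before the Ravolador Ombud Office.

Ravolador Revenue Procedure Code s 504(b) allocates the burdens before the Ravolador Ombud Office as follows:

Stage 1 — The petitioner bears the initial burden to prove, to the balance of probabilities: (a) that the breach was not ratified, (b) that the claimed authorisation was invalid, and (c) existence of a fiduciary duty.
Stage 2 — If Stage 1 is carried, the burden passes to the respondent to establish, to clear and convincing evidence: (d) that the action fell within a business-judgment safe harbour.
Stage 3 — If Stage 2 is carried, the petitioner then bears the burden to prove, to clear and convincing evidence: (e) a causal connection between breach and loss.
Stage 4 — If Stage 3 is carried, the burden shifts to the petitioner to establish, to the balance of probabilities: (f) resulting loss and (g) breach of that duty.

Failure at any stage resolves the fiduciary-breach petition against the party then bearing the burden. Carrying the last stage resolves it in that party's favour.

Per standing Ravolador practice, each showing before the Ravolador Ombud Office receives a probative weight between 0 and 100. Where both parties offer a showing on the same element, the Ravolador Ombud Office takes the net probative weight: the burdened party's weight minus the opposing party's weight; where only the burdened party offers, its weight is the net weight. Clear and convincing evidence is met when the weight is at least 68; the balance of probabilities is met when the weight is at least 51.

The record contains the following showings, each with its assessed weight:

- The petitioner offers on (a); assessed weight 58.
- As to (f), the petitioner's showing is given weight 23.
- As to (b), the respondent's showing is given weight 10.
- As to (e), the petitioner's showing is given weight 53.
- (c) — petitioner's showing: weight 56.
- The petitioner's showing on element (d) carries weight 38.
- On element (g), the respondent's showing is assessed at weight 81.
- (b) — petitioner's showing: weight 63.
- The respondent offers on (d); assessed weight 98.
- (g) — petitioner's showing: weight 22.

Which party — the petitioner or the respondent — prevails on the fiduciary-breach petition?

Stage 1 — burden on petitioner; standard: the balance of probabilities (weight is at least 51).
    (a): 58 ≥ 51 [met]
    (b): 63 − 10 = 53 ≥ 51 [met]
    (c): 56 ≥ 51 [met]
  The petitioner carries Stage 1; the respondent now bears the burden.
Stage 2 — burden on respondent; standard: clear and convincing evidence (weight is at least 68).
    (d): 98 − 38 = 60 < 68 [not met]
  The respondent does not carry Stage 2.
So the petitioner prevails.

petitioner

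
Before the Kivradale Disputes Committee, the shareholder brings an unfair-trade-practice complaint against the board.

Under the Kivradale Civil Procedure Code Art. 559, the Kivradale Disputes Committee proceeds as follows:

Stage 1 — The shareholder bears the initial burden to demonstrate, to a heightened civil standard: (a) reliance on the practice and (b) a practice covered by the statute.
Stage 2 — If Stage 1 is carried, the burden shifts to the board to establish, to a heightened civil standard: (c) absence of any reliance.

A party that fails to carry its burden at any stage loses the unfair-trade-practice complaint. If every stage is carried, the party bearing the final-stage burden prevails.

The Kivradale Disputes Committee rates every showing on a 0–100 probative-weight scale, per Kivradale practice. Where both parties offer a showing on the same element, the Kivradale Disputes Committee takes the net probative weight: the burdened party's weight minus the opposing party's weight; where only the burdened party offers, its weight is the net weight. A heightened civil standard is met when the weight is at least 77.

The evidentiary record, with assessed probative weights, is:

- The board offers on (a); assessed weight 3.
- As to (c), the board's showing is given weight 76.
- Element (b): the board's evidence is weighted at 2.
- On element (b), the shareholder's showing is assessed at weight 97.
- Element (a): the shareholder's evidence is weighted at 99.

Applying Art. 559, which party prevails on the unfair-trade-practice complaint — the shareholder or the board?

Stage 1 — burden on shareholder; standard: a heightened civil standard (weight is at least 77).
    (a): 99 − 3 = 96 ≥ 77 [met]
    (b): 97 − 2 = 95 ≥ 77 [met]
  Stage 1 carried; the burden shifts to the board.
Stage 2 — burden on board; standard: a heightened civil standard (weight is at least 77).
    (c): 76 < 77 [not met]
  Stage 2 not carried; the board fails its burden.
The analysis ends at Stage 2; the shareholder prevails.

shareholder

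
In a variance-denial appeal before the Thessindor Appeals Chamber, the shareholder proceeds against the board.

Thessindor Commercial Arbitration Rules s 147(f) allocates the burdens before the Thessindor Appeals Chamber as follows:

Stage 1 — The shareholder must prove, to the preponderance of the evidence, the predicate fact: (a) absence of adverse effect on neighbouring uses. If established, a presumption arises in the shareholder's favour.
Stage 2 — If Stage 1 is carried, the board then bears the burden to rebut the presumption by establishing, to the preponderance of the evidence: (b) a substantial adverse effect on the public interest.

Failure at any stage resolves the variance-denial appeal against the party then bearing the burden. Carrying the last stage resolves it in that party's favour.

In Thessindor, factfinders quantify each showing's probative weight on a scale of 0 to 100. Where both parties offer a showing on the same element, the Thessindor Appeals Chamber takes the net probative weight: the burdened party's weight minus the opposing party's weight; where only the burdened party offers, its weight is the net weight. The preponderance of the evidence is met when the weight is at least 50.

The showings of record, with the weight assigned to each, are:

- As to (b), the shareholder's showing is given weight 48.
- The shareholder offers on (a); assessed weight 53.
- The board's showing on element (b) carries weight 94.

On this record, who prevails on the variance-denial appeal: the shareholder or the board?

Stage 1 — burden on shareholder; standard: the preponderance of the evidence (weight is at least 50).
    (a): 53 ≥ 50 [met]
  All elements met. The burden passes to the board.
Stage 2 — burden on board; standard: the preponderance of the evidence (weight is at least 50).
    (b): 94 − 48 = 46 < 50 [not met]
  The board does not carry Stage 2.
The shareholder prevails.

shareholder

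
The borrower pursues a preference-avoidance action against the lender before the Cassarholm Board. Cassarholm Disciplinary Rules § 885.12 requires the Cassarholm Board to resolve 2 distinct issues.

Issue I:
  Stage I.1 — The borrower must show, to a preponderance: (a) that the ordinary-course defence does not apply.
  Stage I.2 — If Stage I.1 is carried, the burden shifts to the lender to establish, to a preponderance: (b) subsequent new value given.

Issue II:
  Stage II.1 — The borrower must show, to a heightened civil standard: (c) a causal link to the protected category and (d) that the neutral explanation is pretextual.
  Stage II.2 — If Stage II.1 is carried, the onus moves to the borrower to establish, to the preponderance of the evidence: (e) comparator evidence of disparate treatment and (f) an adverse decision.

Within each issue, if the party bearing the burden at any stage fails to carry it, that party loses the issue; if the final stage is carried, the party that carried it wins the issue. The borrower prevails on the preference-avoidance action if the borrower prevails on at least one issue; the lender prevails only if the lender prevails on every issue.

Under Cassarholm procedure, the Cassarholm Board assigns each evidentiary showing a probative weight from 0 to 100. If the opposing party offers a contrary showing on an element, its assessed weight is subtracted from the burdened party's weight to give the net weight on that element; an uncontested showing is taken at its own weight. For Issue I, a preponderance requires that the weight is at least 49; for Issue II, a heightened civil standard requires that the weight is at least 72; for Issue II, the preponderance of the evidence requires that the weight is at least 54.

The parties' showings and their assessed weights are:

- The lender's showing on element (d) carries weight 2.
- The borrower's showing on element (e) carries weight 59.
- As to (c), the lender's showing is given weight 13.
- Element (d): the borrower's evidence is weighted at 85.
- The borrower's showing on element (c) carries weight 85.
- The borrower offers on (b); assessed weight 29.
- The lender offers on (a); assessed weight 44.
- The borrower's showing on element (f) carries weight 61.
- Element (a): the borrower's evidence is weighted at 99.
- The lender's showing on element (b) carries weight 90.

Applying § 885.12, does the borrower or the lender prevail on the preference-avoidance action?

— Issue I —
Stage I.1 — burden on borrower; standard: a preponderance (weight is at least 49).
    (a): 99 − 44 = 55 ≥ 49 [met]
  The borrower carries Stage I.1; the lender now bears the burden.
Stage I.2 — burden on lender; standard: a preponderance (weight is at least 49).
    (b): 90 − 29 = 61 ≥ 49 [met]
  All elements met at the final stage.
All stages carried — the lender prevails on this issue.
— Issue II —
Stage II.1 — burden on borrower; standard: a heightened civil standard (weight is at least 72).
    (c): 85 − 13 = 72 ≥ 72 [met]
    (d): 85 − 2 = 83 ≥ 72 [met]
  Stage II.1 carried; the burden remains with the borrower.
Stage II.2 — burden on borrower; standard: the preponderance of the evidence (weight is at least 54).
    (e): 59 ≥ 54 [met]
    (f): 61 ≥ 54 [met]
  The borrower carries the last stage.
Every stage carried; the borrower prevails on this issue.
Per-issue: Issue I → lender; Issue II → borrower. The borrower must prevail on at least one issue; overall, the borrower prevails.

borrower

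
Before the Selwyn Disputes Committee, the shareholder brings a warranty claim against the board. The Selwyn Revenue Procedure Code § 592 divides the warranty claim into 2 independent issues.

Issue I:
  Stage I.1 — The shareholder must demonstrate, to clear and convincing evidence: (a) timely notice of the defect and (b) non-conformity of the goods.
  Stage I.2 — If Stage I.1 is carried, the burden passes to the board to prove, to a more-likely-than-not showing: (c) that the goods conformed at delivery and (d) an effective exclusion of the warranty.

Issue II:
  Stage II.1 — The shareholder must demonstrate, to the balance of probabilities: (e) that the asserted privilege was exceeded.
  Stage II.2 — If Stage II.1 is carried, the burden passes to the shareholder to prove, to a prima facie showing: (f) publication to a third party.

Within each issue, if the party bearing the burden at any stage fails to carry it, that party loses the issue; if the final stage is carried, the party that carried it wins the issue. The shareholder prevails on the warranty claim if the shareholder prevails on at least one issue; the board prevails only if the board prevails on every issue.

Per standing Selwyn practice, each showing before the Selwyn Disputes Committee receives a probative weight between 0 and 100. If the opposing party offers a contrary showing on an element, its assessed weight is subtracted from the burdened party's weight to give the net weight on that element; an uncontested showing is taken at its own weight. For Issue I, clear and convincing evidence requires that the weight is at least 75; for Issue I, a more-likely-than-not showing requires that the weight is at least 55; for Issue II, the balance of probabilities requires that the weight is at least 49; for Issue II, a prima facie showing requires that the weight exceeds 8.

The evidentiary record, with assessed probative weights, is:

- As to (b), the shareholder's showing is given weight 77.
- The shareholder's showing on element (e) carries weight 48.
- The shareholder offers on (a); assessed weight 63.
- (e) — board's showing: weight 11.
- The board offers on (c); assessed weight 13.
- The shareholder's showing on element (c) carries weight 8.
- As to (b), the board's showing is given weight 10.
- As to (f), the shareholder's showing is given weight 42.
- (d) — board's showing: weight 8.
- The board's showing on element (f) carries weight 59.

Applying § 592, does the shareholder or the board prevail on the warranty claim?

board

— Issue I —
Stage I.1 — burden on shareholder; standard: clear and convincing evidence (weight is at least 75).
    (a): 63 < 75 [not met]
    (b): 77 − 10 = 67 < 75 [not met]
  The shareholder does not carry Stage I.1.
The board prevails on this issue.
— Issue II —
At Stage II.1 the shareholder must meet the balance of probabilities (weight is at least 49): on (e) the weight is 48 less the opposing 11 gives net 37, which does not reach 49, so (e) does not meet the standard.
  Not every element is met, so the shareholder fails to carry Stage II.1.
So the board prevails on this issue.
Per-issue: Issue I → board; Issue II → board. The shareholder must prevail on at least one issue; overall, the board prevails.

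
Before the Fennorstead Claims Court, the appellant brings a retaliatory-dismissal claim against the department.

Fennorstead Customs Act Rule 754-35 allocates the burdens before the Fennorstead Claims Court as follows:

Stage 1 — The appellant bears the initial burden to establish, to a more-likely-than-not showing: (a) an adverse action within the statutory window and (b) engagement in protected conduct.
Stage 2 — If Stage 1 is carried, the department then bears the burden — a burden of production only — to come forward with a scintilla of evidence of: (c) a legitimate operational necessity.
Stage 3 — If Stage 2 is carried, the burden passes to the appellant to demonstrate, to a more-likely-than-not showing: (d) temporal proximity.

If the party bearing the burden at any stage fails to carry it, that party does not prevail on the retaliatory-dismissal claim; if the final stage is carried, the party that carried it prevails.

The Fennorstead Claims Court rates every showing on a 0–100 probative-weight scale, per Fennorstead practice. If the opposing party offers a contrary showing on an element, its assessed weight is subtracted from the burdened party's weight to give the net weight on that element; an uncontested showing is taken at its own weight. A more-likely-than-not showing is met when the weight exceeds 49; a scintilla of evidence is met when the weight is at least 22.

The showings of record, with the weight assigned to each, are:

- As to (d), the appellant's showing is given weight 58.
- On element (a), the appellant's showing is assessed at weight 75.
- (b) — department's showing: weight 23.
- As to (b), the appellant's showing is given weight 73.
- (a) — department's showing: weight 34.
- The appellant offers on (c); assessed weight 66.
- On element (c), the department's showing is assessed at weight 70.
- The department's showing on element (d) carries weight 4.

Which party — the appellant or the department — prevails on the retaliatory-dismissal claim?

department

Stage 1 (appellant, a more-likely-than-not showing, weight exceeds 49): (a) net 75−34=41 ≤ 49 — fails; (b) net 73−23=50 > 49 — meets.
  Stage 1 not carried; the appellant fails its burden.
The department prevails.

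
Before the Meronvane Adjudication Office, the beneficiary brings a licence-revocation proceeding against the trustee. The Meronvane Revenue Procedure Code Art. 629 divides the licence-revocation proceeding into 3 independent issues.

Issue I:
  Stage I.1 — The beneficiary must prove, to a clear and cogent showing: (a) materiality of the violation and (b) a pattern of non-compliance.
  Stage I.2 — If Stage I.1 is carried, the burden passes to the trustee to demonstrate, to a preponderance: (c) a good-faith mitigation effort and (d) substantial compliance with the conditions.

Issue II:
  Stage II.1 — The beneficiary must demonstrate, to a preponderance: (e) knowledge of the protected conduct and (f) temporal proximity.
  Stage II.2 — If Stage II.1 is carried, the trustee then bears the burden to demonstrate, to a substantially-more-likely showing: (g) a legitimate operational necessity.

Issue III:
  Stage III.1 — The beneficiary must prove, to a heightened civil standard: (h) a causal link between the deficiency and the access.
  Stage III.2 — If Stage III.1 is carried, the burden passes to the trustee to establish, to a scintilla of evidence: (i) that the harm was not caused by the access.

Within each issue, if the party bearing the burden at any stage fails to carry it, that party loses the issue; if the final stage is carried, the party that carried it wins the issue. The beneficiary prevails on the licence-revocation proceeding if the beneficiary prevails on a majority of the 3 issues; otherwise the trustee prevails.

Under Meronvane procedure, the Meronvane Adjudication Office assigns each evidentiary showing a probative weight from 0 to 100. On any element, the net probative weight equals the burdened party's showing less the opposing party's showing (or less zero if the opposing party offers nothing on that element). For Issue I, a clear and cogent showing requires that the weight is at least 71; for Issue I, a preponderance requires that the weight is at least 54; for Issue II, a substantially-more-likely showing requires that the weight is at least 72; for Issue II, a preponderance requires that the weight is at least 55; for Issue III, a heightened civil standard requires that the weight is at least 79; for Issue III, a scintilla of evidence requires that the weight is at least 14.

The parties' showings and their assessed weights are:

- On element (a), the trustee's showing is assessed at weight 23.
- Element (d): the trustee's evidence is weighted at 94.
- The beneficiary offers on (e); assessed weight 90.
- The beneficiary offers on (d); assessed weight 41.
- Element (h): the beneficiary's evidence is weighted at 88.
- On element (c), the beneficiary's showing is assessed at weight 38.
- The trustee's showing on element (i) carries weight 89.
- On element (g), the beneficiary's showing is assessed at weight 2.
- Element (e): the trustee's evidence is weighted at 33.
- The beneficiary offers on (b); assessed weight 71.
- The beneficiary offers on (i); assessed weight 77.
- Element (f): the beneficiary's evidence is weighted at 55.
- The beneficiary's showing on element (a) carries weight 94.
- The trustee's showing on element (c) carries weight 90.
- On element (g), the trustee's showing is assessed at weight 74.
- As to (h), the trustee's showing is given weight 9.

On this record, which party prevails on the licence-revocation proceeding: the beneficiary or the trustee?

beneficiary

— Issue I —
Stage I.1 (beneficiary, a clear and cogent showing, weight is at least 71): (a) net 94−23=71 ≥ 71 — meets; (b) 71 ≥ 71 — meets.
  Stage I.1 is satisfied; the onus moves to the trustee.
Stage I.2 (trustee, a preponderance, weight is at least 54): (c) net 90−38=52 < 54 — fails; (d) net 94−41=53 < 54 — fails.
  Not every element is met, so the trustee fails to carry Stage I.2.
The beneficiary prevails on this issue.
— Issue II —
Stage II.1 (beneficiary, a preponderance, weight is at least 55): (e) net 90−33=57 ≥ 55 — meets; (f) 55 ≥ 55 — meets.
  Stage II.1 carried; the burden shifts to the trustee.
Stage II.2 (trustee, a substantially-more-likely showing, weight is at least 72): (g) net 74−2=72 ≥ 72 — meets.
  All elements met at the final stage.
All stages carried — the trustee prevails on this issue.
— Issue III —
Stage III.1 (beneficiary, a heightened civil standard, weight is at least 79): (h) net 88−9=79 ≥ 79 — meets.
  Stage III.1 carried; the burden shifts to the trustee.
Stage III.2 (trustee, a scintilla of evidence, weight is at least 14): (i) net 89−77=12 < 14 — fails.
  Not every element is met, so the trustee fails to carry Stage III.2.
The analysis ends at Stage III.2; the beneficiary prevails on this issue.
Per-issue: Issue I → beneficiary; Issue II → trustee; Issue III → beneficiary. The beneficiary must prevail on a majority of issues; overall, the beneficiary prevails.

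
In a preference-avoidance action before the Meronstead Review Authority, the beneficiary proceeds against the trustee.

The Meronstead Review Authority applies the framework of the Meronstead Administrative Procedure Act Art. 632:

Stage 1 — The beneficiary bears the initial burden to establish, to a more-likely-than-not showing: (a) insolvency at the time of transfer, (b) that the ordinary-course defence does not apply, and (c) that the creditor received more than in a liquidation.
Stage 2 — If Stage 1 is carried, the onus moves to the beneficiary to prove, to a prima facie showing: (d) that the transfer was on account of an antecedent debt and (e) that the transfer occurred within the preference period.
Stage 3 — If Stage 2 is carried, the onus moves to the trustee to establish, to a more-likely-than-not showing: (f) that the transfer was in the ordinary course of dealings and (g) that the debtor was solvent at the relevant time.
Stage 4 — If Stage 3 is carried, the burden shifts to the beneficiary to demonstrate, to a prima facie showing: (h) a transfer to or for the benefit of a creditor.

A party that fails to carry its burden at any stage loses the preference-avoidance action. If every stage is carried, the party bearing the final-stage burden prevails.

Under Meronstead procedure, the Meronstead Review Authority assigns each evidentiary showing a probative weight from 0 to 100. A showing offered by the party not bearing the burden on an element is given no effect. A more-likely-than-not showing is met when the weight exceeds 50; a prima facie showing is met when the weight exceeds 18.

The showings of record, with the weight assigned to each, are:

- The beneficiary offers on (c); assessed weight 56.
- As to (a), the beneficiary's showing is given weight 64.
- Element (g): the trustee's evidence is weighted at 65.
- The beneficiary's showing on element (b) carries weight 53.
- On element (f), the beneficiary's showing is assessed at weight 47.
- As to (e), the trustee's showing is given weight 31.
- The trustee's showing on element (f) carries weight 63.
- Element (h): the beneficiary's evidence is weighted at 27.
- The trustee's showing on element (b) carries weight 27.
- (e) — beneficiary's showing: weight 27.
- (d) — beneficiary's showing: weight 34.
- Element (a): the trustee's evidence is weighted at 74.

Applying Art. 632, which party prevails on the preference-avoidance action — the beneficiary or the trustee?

beneficiary

At Stage 1 the beneficiary must meet a more-likely-than-not showing (weight exceeds 50): on (a) the weight is 64 (the trustee's 74 is given no effect), > 50, so (a) meets the standard; on (b) the weight is 53 (the trustee's 27 is given no effect), which does exceed 50, so (b) meets the standard; on (c) the weight is 56, which does exceed 50, so (c) meets the standard.
  Stage 1 is satisfied; the beneficiary continues to bear the burden.
At Stage 2 the beneficiary must meet a prima facie showing (weight exceeds 18): on (d) the weight is 34, which does exceed 18, so (d) meets the standard; on (e) the weight is 27 (the trustee's 31 is given no effect), which does exceed 18, so (e) meets the standard.
  All elements met. The burden passes to the trustee.
At Stage 3 the trustee must meet a more-likely-than-not showing (weight exceeds 50): on (f) the weight is 63 (the beneficiary's 47 is given no effect), > 50, so (f) meets the standard; on (g) the weight is 65, > 50, so (g) meets the standard.
  All elements met. The burden passes to the beneficiary.
At Stage 4 the beneficiary must meet a prima facie showing (weight exceeds 18): on (h) the weight is 27, which does exceed 18, so (h) meets the standard.
  The beneficiary carries the last stage.
With every stage satisfied, the beneficiary prevails.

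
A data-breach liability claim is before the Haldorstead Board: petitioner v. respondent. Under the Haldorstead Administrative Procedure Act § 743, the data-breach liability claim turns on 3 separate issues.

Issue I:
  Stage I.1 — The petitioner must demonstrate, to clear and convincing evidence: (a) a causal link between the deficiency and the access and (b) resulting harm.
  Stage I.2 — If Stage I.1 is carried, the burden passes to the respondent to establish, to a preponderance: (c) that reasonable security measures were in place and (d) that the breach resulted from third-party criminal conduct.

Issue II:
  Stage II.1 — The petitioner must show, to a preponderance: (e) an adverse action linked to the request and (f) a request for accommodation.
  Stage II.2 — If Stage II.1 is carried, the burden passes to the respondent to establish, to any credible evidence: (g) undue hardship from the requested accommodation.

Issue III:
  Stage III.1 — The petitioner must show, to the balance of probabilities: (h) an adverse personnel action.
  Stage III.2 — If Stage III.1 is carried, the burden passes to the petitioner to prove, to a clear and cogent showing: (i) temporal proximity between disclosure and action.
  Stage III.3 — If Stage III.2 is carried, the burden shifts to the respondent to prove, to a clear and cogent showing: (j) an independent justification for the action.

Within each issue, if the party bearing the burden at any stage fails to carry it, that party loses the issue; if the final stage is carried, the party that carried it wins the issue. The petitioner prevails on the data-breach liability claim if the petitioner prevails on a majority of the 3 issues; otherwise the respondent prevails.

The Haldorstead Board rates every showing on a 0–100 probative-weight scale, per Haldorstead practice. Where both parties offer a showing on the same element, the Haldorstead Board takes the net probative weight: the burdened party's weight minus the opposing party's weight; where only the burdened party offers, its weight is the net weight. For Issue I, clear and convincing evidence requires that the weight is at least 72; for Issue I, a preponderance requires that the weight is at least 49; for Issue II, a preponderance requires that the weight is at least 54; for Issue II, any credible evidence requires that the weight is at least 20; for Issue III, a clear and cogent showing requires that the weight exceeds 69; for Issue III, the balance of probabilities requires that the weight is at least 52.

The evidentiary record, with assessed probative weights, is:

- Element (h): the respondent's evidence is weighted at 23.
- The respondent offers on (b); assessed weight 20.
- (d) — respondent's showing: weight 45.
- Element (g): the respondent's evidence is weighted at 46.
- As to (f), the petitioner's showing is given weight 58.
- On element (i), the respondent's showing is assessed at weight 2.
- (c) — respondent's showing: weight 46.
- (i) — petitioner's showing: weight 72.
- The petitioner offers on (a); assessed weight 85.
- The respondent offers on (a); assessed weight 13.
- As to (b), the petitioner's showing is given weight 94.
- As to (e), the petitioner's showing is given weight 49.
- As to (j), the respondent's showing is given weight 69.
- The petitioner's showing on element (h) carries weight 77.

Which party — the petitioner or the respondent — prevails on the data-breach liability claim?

petitioner

— Issue I —
At Stage I.1 the petitioner must meet clear and convincing evidence (weight is at least 72): on (a) the weight is 85 less the opposing 13 gives net 72, ≥ 72, so (a) meets the standard; on (b) the weight is 94 less the opposing 20 gives net 74, ≥ 72, so (b) meets the standard.
  The petitioner carries Stage I.1; the respondent now bears the burden.
At Stage I.2 the respondent must meet a preponderance (weight is at least 49): on (c) the weight is 46, which does not reach 49, so (c) does not meet the standard; on (d) the weight is 45, which does not reach 49, so (d) does not meet the standard.
  Stage I.2 not carried; the respondent fails its burden.
The analysis ends at Stage I.2; the petitioner prevails on this issue.
— Issue II —
Stage II.1 (petitioner, a preponderance, weight is at least 54): (e) 49 < 54 — fails; (f) 58 ≥ 54 — meets.
  Not every element is met, so the petitioner fails to carry Stage II.1.
The analysis ends at Stage II.1; the respondent prevails on this issue.
— Issue III —
Stage III.1 (petitioner, the balance of probabilities, weight is at least 52): (h) net 77−23=54 ≥ 52 — meets.
  Stage III.1 is satisfied; the petitioner continues to bear the burden.
Stage III.2 (petitioner, a clear and cogent showing, weight exceeds 69): (i) net 72−2=70 > 69 — meets.
  All elements met. The burden passes to the respondent.
Stage III.3 (respondent, a clear and cogent showing, weight exceeds 69): (j) 69 ≤ 69 — fails.
  Stage III.3 not carried; the respondent fails its burden.
So the petitioner prevails on this issue.
Per-issue: Issue I → petitioner; Issue II → respondent; Issue III → petitioner. The petitioner must prevail on a majority of issues; overall, the petitioner prevails.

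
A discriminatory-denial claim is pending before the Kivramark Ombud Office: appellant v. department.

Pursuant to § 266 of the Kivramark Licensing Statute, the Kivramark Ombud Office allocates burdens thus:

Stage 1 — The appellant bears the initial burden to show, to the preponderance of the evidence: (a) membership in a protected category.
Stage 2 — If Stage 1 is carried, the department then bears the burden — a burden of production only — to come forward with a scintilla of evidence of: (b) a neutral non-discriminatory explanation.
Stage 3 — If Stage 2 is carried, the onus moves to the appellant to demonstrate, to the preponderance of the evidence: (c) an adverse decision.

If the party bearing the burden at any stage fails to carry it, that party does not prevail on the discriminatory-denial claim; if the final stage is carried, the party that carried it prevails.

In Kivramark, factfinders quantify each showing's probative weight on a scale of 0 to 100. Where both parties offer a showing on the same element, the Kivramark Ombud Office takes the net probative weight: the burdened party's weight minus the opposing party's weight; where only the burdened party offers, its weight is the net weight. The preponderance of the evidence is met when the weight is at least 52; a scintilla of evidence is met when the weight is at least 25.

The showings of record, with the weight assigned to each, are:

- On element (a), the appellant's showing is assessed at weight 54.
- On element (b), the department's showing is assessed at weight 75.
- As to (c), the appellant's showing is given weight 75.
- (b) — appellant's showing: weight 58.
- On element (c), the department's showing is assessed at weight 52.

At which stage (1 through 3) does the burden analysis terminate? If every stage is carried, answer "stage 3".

Stage 1 — burden on appellant; standard: the preponderance of the evidence (weight is at least 52).
    (a): 54 ≥ 52 [met]
  All elements met. The burden passes to the department.
Stage 2 — burden on department; standard: a scintilla of evidence (weight is at least 25).
    (b): 75 − 58 = 17 < 25 [not met]
  Not every element is met, so the department fails to carry Stage 2.
So the appellant prevails.

stage 2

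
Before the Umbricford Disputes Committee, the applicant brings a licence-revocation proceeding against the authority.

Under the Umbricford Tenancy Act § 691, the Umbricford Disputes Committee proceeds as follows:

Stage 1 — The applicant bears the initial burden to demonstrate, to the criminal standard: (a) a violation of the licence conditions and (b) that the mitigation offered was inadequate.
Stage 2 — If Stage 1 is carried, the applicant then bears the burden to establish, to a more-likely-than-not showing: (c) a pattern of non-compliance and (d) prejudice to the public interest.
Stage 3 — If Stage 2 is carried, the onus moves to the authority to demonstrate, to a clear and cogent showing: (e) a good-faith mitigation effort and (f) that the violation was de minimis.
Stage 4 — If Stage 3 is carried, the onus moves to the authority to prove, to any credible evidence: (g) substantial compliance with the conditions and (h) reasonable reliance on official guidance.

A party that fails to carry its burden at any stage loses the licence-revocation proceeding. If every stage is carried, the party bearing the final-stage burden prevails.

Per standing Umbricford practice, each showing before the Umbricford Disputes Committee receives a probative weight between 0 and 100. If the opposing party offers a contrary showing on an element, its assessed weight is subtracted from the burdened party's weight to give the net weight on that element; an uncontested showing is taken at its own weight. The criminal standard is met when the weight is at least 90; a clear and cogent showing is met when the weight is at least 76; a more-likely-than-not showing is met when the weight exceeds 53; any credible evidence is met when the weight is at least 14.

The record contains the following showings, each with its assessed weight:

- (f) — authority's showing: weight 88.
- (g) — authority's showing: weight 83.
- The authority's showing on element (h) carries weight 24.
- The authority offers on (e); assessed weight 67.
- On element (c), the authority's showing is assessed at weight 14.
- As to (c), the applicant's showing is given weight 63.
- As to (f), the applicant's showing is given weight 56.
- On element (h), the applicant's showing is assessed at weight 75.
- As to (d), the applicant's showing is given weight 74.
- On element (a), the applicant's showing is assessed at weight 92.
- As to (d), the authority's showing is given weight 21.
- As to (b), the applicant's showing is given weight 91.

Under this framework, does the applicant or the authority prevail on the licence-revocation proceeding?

At Stage 1 the applicant must meet the criminal standard (weight is at least 90): on (a) the weight is 92, ≥ 90, so (a) meets the standard; on (b) the weight is 91, which does reach 90, so (b) meets the standard.
  Stage 1 is satisfied; the applicant continues to bear the burden.
At Stage 2 the applicant must meet a more-likely-than-not showing (weight exceeds 53): on (c) the weight is 63 less the opposing 14 gives net 49, which does not exceed 53, so (c) does not meet the standard; on (d) the weight is 74 less the opposing 21 gives net 53, which does not exceed 53, so (d) does not meet the standard.
  Not every element is met, so the applicant fails to carry Stage 2.
The analysis ends at Stage 2; the authority prevails.

authority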